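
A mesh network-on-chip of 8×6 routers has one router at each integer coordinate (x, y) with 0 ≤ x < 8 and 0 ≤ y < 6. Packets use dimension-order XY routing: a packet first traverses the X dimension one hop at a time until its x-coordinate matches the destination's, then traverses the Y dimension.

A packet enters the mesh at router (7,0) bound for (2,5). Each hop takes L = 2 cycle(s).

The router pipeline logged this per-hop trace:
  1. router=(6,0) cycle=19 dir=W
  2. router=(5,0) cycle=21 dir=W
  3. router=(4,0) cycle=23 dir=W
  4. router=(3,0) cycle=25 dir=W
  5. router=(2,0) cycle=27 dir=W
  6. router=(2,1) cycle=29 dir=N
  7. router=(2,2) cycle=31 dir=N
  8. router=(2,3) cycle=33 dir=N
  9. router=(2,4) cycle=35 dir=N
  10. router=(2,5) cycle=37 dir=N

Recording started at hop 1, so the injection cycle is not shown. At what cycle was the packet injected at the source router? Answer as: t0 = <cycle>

cyc[1] = 19 and cyc[k] = t0 + k·L for every k.
Subtract one hop: t0 = 19 − 2 = 17.

t0 = 17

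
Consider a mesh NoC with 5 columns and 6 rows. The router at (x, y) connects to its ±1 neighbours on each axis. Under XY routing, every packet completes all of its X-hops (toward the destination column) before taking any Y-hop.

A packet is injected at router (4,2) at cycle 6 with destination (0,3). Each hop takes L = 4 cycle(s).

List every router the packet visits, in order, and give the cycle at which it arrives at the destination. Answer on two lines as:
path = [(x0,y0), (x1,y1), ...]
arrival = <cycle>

path = [(4,2), (3,2), (2,2), (1,2), (0,2), (0,3)]
arrival = 26

[0] x=4 y=2 t=6
[1] x=3 y=2 t=10 →W
[2] x=2 y=2 t=14 →W
[3] x=1 y=2 t=18 →W
[4] x=0 y=2 t=22 →W
[5] x=0 y=3 t=26 →N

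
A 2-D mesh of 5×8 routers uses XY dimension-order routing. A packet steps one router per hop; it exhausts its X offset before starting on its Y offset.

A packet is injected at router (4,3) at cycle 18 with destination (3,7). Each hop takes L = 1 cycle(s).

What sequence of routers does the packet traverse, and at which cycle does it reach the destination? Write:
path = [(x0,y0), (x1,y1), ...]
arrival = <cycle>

path = [(4,3), (3,3), (3,4), (3,5), (3,6), (3,7)]
arrival = 23

t=18: at (4,3)
t=19: at (3,3) after W
t=20: at (3,4) after N
t=21: at (3,5) after N
t=22: at (3,6) after N
t=23: at (3,7) after N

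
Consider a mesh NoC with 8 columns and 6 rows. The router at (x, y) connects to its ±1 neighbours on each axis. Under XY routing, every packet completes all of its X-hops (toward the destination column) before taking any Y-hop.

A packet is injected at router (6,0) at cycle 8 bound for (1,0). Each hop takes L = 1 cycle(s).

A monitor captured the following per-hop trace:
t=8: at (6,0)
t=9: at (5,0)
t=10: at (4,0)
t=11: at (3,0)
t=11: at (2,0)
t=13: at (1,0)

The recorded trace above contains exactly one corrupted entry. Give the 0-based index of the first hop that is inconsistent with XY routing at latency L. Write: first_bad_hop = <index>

first_bad_hop = 4

  1: Δx=-1 Δy=+0 Δt=1 [ok]
  2: Δx=-1 Δy=+0 Δt=1 [ok]
  3: Δx=-1 Δy=+0 Δt=1 [ok]
  4: Δx=-1 Δy=+0 Δt=0 [BAD: Δcyc=0≠L]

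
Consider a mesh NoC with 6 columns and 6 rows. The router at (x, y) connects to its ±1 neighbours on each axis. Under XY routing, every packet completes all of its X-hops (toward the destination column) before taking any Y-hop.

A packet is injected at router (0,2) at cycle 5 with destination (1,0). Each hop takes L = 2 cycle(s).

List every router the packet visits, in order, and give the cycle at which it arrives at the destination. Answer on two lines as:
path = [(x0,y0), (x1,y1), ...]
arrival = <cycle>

path = [(0,2), (1,2), (1,1), (1,0)]
arrival = 11

[0] x=0 y=2 t=5
[1] x=1 y=2 t=7 →E
[2] x=1 y=1 t=9 →S
[3] x=1 y=0 t=11 →S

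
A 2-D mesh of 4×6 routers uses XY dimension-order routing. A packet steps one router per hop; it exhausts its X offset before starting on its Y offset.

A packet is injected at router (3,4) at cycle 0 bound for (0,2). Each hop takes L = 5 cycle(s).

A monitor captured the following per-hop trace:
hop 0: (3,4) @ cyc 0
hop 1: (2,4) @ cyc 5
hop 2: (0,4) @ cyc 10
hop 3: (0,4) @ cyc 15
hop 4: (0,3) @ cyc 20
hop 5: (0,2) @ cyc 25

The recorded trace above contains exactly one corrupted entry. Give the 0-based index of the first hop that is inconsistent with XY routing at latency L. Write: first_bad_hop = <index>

[1] (-1,+0) / 5c ⇒ ok
[2] (-2,+0) / 5c ⇒ BAD: non-unit step

first_bad_hop = 2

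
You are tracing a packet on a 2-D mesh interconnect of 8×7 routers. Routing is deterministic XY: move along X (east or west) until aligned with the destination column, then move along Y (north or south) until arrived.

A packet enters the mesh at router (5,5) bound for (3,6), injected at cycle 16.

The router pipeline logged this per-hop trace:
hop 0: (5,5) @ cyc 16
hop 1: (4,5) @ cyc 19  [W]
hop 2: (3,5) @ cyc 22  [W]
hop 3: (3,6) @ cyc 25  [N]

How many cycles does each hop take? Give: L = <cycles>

L = 3

cyc[1] − cyc[0] = 19 − 16 = 3.
Each hop adds L, hence L = 3.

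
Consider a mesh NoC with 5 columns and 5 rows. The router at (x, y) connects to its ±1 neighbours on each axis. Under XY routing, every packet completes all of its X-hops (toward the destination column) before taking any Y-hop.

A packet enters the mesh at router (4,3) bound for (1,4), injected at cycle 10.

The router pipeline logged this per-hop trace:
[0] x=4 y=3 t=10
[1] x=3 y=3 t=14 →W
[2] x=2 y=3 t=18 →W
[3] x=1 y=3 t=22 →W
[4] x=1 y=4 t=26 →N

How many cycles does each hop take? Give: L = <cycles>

Δcyc across hop 0→1: 14 − 10 = 4.
Each hop adds L, hence L = 4.

L = 4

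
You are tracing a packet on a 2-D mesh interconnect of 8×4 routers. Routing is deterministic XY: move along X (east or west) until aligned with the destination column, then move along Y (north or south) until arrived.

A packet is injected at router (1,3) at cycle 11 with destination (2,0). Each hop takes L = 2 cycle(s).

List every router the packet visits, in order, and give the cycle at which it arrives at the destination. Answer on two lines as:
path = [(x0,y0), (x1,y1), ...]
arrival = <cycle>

[0] x=1 y=3 t=11
[1] x=2 y=3 t=13 →E
[2] x=2 y=2 t=15 →S
[3] x=2 y=1 t=17 →S
[4] x=2 y=0 t=19 →S

path = [(1,3), (2,3), (2,2), (2,1), (2,0)]
arrival = 19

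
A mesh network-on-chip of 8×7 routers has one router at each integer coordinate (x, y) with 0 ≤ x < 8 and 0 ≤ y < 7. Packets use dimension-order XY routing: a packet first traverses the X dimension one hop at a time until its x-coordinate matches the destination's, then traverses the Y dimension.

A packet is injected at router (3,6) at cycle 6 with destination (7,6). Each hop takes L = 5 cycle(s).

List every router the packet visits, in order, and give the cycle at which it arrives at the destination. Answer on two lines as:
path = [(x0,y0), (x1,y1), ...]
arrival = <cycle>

[0] x=3 y=6 t=6
[1] x=4 y=6 t=11 →E
[2] x=5 y=6 t=16 →E
[3] x=6 y=6 t=21 →E
[4] x=7 y=6 t=26 →E

path = [(3,6), (4,6), (5,6), (6,6), (7,6)]
arrival = 26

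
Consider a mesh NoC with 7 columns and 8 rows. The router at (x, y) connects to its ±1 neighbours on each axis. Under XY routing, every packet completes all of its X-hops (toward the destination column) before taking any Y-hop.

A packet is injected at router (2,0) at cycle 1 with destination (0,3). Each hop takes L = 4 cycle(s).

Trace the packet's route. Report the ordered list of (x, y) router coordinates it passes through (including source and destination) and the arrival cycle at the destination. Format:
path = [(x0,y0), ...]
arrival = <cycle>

t=1: at (2,0)
t=5: at (1,0) after W
t=9: at (0,0) after W
t=13: at (0,1) after N
t=17: at (0,2) after N
t=21: at (0,3) after N

path = [(2,0), (1,0), (0,0), (0,1), (0,2), (0,3)]
arrival = 21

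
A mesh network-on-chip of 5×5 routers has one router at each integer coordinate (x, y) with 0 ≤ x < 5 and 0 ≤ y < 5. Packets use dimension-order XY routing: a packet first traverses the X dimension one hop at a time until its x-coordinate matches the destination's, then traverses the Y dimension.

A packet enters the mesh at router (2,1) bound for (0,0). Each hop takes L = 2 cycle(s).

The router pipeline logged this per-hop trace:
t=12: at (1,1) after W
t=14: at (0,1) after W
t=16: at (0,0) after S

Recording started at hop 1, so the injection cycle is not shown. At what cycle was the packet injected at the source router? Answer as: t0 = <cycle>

t0 = 10

Hop 1 reached at cycle 12; hop k is at t0 + k·L.
Subtract one hop: t0 = 12 − 2 = 10.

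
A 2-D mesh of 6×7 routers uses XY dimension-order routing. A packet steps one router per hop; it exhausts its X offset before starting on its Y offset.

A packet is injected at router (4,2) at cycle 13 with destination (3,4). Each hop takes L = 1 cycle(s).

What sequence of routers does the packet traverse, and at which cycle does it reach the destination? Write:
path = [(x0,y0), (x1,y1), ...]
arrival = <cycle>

path = [(4,2), (3,2), (3,3), (3,4)]
arrival = 16

  0. router=(4,2) cycle=13 (inject)
  1. router=(3,2) cycle=14 dir=W
  2. router=(3,3) cycle=15 dir=N
  3. router=(3,4) cycle=16 dir=N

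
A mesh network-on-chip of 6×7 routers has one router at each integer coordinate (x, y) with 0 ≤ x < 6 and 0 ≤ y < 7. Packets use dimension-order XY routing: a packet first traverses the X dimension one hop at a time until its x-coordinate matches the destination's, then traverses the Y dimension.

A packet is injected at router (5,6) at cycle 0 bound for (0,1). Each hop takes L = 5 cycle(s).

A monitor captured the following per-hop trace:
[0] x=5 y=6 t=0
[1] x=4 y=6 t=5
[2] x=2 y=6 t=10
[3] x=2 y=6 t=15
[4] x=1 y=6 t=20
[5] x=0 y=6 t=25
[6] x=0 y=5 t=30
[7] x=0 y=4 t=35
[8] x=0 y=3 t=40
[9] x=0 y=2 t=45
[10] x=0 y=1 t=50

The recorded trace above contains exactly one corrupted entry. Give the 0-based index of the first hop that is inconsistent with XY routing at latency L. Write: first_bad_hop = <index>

first_bad_hop = 2

hop 1: step (-1,+0), +5 cyc — ok
hop 2: step (-2,+0), +5 cyc — BAD: non-unit step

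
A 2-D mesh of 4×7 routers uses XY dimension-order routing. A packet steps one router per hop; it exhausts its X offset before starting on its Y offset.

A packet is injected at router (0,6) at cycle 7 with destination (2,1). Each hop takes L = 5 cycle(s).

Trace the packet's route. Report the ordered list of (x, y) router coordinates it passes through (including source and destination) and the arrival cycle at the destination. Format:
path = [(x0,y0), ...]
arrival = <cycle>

path = [(0,6), (1,6), (2,6), (2,5), (2,4), (2,3), (2,2), (2,1)]
arrival = 42

t=7: at (0,6)
t=12: at (1,6) after E
t=17: at (2,6) after E
t=22: at (2,5) after S
t=27: at (2,4) after S
t=32: at (2,3) after S
t=37: at (2,2) after S
t=42: at (2,1) after S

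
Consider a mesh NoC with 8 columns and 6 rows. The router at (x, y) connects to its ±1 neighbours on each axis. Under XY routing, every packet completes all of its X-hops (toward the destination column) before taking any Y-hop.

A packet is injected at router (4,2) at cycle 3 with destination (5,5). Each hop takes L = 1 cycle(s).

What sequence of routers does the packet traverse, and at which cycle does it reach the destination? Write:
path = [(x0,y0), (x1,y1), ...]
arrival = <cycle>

path = [(4,2), (5,2), (5,3), (5,4), (5,5)]
arrival = 7

hop 0: (4,2) @ cyc 3
hop 1: (5,2) @ cyc 4  [E]
hop 2: (5,3) @ cyc 5  [N]
hop 3: (5,4) @ cyc 6  [N]
hop 4: (5,5) @ cyc 7  [N]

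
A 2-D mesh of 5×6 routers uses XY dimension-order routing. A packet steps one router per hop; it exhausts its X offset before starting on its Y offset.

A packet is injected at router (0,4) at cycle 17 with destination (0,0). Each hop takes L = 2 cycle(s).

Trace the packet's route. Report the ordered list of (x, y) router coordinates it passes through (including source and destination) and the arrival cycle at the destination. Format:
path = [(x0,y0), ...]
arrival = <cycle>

t=17: at (0,4)
t=19: at (0,3) after S
t=21: at (0,2) after S
t=23: at (0,1) after S
t=25: at (0,0) after S

path = [(0,4), (0,3), (0,2), (0,1), (0,0)]
arrival = 25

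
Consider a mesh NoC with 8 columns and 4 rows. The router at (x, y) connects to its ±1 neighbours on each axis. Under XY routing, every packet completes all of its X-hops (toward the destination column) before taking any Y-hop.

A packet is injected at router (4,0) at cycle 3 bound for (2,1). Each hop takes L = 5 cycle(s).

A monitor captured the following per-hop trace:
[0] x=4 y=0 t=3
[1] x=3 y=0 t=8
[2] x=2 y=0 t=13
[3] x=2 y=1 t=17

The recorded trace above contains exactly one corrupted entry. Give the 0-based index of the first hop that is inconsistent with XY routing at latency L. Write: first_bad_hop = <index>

first_bad_hop = 3

hop 1: step (-1,+0), +5 cyc — ok
hop 2: step (-1,+0), +5 cyc — ok
hop 3: step (+0,+1), +4 cyc — BAD: Δcyc=4≠L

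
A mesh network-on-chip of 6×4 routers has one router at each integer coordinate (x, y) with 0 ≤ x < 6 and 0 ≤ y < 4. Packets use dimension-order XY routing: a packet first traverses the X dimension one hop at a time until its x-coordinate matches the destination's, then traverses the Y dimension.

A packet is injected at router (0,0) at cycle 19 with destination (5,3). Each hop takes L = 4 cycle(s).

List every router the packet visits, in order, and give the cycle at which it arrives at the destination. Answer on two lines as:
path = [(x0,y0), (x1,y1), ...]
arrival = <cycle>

[0] x=0 y=0 t=19
[1] x=1 y=0 t=23 →E
[2] x=2 y=0 t=27 →E
[3] x=3 y=0 t=31 →E
[4] x=4 y=0 t=35 →E
[5] x=5 y=0 t=39 →E
[6] x=5 y=1 t=43 →N
[7] x=5 y=2 t=47 →N
[8] x=5 y=3 t=51 →N

path = [(0,0), (1,0), (2,0), (3,0), (4,0), (5,0), (5,1), (5,2), (5,3)]
arrival = 51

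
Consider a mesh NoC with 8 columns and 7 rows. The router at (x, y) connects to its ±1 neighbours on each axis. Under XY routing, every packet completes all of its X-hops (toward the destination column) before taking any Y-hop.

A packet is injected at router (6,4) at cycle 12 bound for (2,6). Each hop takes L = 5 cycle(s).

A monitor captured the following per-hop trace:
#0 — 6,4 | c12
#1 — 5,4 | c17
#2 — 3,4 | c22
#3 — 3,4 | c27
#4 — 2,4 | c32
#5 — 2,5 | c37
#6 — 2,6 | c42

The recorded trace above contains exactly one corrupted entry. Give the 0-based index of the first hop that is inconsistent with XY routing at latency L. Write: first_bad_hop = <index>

first_bad_hop = 2

hop 1: step (-1,+0), +5 cyc — ok
hop 2: step (-2,+0), +5 cyc — BAD: non-unit step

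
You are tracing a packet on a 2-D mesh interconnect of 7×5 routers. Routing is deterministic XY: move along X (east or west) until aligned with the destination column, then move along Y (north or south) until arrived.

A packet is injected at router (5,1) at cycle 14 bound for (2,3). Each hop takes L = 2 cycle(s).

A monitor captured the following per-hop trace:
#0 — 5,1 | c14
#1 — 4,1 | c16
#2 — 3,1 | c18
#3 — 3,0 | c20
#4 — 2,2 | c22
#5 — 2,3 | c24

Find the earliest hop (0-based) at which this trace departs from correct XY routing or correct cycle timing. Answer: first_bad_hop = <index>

[1] (-1,+0) / 2c ⇒ ok
[2] (-1,+0) / 2c ⇒ ok
[3] (+0,-1) / 2c ⇒ BAD: Y-move but x=3≠2

first_bad_hop = 3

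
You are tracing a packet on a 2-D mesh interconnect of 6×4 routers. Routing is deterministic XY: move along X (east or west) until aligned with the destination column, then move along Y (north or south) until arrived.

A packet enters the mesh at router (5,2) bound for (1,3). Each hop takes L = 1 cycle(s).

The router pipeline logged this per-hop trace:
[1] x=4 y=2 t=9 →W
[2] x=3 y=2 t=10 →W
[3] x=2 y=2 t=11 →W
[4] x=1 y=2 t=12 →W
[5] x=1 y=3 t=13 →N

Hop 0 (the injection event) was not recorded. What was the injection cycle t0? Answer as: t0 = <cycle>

At hop 1 the cycle is 9; in general cyc_k = t0 + kL.
So t0 = 9 − 1·1 = 8.

t0 = 8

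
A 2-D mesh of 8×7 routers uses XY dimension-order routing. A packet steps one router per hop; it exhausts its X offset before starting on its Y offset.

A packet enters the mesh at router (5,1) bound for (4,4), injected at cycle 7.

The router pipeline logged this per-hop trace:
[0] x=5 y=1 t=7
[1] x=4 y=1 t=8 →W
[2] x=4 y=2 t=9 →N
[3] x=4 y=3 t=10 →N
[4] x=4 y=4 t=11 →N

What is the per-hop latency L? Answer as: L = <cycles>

From hop 0 (7) to hop 1 (8): +1 cycles.
That increment is L by definition: L = 1.

L = 1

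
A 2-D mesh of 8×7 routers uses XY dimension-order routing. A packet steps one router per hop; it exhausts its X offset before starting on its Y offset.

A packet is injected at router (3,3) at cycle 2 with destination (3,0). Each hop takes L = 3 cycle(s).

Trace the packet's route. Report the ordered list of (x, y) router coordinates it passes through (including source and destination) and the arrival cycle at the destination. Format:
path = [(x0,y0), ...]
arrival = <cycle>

path = [(3,3), (3,2), (3,1), (3,0)]
arrival = 11

#0 — 3,3 | c2
#1 — 3,2 | c5 | S
#2 — 3,1 | c8 | S
#3 — 3,0 | c11 | S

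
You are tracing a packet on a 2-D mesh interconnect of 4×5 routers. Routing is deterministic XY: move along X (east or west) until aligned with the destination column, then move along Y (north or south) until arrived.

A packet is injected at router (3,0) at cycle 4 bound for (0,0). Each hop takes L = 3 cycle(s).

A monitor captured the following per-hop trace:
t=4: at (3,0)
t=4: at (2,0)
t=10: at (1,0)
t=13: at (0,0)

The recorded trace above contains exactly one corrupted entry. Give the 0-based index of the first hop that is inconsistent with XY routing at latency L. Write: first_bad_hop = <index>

  1: Δx=-1 Δy=+0 Δt=0 [BAD: Δcyc=0≠L]

first_bad_hop = 1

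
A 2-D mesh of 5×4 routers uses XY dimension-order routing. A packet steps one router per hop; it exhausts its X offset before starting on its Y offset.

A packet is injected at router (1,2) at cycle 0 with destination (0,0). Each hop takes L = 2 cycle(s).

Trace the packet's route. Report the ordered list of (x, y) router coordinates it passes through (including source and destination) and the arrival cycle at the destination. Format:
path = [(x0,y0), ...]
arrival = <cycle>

path = [(1,2), (0,2), (0,1), (0,0)]
arrival = 6

t=0: at (1,2)
t=2: at (0,2) after W
t=4: at (0,1) after S
t=6: at (0,0) after S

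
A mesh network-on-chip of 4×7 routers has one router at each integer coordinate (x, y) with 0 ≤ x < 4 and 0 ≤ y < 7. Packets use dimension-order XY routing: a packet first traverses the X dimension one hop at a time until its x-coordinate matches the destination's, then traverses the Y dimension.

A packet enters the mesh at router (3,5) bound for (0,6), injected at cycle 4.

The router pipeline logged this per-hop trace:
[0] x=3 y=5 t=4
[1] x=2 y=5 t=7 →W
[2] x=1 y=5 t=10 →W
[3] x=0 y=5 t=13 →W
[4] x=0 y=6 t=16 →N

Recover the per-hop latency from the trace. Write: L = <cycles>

cyc[1] − cyc[0] = 7 − 4 = 3.
Per-hop latency L = Δcyc = 3.

L = 3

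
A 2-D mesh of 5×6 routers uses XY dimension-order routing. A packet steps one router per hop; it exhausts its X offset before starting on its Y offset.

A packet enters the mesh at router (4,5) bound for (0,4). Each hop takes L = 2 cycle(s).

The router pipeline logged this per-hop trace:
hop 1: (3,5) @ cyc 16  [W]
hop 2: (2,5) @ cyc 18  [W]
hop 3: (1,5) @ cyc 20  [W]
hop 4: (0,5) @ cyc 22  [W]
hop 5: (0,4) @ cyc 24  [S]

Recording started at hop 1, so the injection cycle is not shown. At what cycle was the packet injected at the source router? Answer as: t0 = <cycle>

The first recorded entry is hop 1 at cycle 16.
So t0 = 16 − 1·2 = 14.

t0 = 14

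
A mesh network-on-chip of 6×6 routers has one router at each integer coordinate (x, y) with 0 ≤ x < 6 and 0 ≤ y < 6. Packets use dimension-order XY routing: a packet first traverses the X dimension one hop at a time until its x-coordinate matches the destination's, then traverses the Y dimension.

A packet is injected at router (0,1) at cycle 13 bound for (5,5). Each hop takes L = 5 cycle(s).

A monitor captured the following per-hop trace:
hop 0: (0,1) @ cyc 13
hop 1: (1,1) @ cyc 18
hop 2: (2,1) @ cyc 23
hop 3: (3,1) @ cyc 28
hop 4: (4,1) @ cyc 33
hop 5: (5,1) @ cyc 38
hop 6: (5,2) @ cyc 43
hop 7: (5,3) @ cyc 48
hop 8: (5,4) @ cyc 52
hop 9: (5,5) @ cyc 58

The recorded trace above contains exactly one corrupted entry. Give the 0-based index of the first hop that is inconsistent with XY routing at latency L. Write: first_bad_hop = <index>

first_bad_hop = 8

hop 1: step (+1,+0), +5 cyc — ok
hop 2: step (+1,+0), +5 cyc — ok
hop 3: step (+1,+0), +5 cyc — ok
hop 4: step (+1,+0), +5 cyc — ok
hop 5: step (+1,+0), +5 cyc — ok
hop 6: step (+0,+1), +5 cyc — ok
hop 7: step (+0,+1), +5 cyc — ok
hop 8: step (+0,+1), +4 cyc — BAD: Δcyc=4≠L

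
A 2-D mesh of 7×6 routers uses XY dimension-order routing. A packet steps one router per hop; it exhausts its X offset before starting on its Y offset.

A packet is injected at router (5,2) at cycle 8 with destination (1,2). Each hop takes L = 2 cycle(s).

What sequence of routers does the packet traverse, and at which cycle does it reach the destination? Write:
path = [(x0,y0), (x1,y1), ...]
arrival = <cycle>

path = [(5,2), (4,2), (3,2), (2,2), (1,2)]
arrival = 16

[0] x=5 y=2 t=8
[1] x=4 y=2 t=10 →W
[2] x=3 y=2 t=12 →W
[3] x=2 y=2 t=14 →W
[4] x=1 y=2 t=16 →W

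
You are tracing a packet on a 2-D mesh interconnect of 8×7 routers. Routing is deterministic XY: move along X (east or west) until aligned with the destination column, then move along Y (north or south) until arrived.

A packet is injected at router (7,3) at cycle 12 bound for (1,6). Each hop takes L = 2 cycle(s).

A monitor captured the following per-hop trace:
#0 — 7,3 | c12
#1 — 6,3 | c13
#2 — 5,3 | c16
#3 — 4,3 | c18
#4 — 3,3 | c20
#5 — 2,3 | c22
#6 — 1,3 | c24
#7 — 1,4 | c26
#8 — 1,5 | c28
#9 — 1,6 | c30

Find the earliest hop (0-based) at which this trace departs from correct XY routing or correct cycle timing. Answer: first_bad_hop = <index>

[1] (-1,+0) / 1c ⇒ BAD: Δcyc=1≠L

first_bad_hop = 1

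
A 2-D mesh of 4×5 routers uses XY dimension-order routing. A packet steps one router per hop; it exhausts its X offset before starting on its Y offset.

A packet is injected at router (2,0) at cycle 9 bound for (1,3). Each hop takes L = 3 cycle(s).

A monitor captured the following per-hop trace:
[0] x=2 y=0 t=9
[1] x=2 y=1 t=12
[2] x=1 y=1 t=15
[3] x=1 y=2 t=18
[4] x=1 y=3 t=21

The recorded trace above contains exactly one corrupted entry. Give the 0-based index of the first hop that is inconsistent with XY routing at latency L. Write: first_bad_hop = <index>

  1: Δx=+0 Δy=+1 Δt=3 [BAD: Y-move but x=2≠1]

first_bad_hop = 1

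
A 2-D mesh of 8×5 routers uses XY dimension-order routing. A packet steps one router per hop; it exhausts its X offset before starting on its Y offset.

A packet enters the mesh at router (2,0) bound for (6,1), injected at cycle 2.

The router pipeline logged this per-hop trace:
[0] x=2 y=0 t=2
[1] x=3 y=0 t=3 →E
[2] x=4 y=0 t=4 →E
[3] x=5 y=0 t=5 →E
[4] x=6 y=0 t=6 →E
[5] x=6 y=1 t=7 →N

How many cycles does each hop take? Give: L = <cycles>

Between hops 0 and 1 the cycle counter advances 3 − 2 = 1.
That increment is L by definition: L = 1.

L = 1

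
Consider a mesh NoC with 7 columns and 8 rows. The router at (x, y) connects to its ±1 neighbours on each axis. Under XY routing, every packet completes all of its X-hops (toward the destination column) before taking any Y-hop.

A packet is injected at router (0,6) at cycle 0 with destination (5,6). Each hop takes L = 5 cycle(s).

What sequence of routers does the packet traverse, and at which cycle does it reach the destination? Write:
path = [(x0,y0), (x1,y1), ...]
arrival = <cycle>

#0 — 0,6 | c0
#1 — 1,6 | c5 | E
#2 — 2,6 | c10 | E
#3 — 3,6 | c15 | E
#4 — 4,6 | c20 | E
#5 — 5,6 | c25 | E

path = [(0,6), (1,6), (2,6), (3,6), (4,6), (5,6)]
arrival = 25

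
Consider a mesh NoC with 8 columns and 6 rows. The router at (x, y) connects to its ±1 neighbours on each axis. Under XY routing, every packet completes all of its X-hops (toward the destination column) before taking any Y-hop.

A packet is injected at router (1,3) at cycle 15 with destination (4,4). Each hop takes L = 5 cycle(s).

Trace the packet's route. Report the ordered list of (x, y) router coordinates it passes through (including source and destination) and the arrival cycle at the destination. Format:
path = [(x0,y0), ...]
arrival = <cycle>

path = [(1,3), (2,3), (3,3), (4,3), (4,4)]
arrival = 35

src (1,3)  cyc=15
E→(2,3)  cyc=20
E→(3,3)  cyc=25
E→(4,3)  cyc=30
N→(4,4)  cyc=35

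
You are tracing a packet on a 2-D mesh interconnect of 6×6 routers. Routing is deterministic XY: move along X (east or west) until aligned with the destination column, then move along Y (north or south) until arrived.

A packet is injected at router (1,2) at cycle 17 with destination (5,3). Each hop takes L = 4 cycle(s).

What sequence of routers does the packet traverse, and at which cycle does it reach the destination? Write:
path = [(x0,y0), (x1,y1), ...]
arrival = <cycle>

[0] x=1 y=2 t=17
[1] x=2 y=2 t=21 →E
[2] x=3 y=2 t=25 →E
[3] x=4 y=2 t=29 →E
[4] x=5 y=2 t=33 →E
[5] x=5 y=3 t=37 →N

path = [(1,2), (2,2), (3,2), (4,2), (5,2), (5,3)]
arrival = 37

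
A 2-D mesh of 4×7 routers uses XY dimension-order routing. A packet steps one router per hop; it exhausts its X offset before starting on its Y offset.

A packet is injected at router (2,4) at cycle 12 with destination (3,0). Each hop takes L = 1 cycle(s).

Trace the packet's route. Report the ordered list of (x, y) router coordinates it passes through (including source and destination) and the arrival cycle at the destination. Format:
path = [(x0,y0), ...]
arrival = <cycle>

t=12: at (2,4)
t=13: at (3,4) after E
t=14: at (3,3) after S
t=15: at (3,2) after S
t=16: at (3,1) after S
t=17: at (3,0) after S

path = [(2,4), (3,4), (3,3), (3,2), (3,1), (3,0)]
arrival = 17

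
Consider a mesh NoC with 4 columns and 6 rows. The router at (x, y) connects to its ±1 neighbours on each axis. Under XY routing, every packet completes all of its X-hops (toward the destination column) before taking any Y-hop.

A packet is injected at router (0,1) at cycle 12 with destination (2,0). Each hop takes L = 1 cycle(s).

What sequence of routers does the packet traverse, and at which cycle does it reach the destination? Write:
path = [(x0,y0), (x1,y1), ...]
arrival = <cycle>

path = [(0,1), (1,1), (2,1), (2,0)]
arrival = 15

src (0,1)  cyc=12
E→(1,1)  cyc=13
E→(2,1)  cyc=14
S→(2,0)  cyc=15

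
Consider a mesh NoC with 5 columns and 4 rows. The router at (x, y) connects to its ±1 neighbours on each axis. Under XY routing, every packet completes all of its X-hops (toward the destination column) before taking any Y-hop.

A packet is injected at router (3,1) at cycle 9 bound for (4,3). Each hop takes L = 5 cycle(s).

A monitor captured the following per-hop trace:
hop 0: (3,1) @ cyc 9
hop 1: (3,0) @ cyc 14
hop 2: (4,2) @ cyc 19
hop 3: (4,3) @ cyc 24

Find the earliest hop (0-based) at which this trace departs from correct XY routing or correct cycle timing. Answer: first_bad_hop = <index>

[1] (+0,-1) / 5c ⇒ BAD: Y-move but x=3≠4

first_bad_hop = 1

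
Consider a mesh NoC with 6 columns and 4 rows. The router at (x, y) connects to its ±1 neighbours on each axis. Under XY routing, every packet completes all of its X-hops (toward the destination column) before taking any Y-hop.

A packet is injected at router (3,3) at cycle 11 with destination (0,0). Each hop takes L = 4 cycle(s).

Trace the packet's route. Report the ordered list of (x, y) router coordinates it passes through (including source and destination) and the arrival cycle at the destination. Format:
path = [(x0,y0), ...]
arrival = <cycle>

path = [(3,3), (2,3), (1,3), (0,3), (0,2), (0,1), (0,0)]
arrival = 35

t=11: at (3,3)
t=15: at (2,3) after W
t=19: at (1,3) after W
t=23: at (0,3) after W
t=27: at (0,2) after S
t=31: at (0,1) after S
t=35: at (0,0) after S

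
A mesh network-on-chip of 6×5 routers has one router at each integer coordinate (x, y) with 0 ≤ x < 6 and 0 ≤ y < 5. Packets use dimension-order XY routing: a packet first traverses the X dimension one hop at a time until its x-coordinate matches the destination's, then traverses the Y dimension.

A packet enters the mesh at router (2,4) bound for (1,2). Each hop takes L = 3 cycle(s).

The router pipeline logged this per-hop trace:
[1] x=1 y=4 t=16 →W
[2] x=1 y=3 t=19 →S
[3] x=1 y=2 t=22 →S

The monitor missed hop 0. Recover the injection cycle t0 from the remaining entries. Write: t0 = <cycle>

At hop 1 the cycle is 16; in general cyc_k = t0 + kL.
Subtract one hop: t0 = 16 − 3 = 13.

t0 = 13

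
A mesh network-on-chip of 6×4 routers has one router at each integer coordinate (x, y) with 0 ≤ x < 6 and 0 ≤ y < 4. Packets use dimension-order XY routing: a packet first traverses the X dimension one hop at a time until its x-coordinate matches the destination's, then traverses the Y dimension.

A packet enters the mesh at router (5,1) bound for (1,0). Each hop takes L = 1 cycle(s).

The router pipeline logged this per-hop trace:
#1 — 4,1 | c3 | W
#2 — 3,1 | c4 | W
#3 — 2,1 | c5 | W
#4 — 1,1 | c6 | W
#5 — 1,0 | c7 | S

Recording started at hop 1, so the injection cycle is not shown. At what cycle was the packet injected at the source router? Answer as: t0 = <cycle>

The first recorded entry is hop 1 at cycle 3.
Therefore t0 = 3 − L = 2.

t0 = 2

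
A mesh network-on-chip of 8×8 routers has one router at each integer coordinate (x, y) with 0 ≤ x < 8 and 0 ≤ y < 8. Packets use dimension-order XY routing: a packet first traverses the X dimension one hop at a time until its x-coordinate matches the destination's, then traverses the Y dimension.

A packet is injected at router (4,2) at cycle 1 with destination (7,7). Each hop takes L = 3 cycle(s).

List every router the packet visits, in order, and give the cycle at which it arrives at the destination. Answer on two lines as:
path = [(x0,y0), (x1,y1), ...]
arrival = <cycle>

src (4,2)  cyc=1
E→(5,2)  cyc=4
E→(6,2)  cyc=7
E→(7,2)  cyc=10
N→(7,3)  cyc=13
N→(7,4)  cyc=16
N→(7,5)  cyc=19
N→(7,6)  cyc=22
N→(7,7)  cyc=25

path = [(4,2), (5,2), (6,2), (7,2), (7,3), (7,4), (7,5), (7,6), (7,7)]
arrival = 25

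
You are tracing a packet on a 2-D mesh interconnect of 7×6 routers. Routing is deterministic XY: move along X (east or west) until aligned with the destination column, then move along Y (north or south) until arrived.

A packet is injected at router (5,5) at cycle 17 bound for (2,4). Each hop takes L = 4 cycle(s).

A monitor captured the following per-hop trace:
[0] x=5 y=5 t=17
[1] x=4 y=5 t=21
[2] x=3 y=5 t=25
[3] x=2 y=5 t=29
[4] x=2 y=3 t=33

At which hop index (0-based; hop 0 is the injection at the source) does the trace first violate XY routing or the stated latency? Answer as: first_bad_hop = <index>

  1: Δx=-1 Δy=+0 Δt=4 [ok]
  2: Δx=-1 Δy=+0 Δt=4 [ok]
  3: Δx=-1 Δy=+0 Δt=4 [ok]
  4: Δx=+0 Δy=-2 Δt=4 [BAD: non-unit step]

first_bad_hop = 4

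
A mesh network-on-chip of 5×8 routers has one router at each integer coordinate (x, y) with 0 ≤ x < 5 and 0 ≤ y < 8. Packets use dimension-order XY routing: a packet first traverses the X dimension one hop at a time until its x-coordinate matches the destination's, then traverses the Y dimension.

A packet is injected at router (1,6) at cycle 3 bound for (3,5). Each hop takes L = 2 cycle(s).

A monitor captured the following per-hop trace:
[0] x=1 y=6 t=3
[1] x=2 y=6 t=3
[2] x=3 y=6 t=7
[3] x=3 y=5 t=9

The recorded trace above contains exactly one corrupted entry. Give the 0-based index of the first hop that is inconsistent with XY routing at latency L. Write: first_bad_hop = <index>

  1: Δx=+1 Δy=+0 Δt=0 [BAD: Δcyc=0≠L]

first_bad_hop = 1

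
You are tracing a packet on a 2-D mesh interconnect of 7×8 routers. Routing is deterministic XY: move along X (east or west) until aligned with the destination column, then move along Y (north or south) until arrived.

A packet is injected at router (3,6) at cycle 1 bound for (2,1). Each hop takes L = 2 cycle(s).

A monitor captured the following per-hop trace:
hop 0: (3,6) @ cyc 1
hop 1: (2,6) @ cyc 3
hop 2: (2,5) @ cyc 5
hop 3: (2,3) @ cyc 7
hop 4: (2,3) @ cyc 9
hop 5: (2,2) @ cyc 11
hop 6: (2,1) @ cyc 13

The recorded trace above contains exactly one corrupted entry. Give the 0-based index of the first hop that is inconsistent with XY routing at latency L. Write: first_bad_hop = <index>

first_bad_hop = 3

hop 1: step (-1,+0), +2 cyc — ok
hop 2: step (+0,-1), +2 cyc — ok
hop 3: step (+0,-2), +2 cyc — BAD: non-unit step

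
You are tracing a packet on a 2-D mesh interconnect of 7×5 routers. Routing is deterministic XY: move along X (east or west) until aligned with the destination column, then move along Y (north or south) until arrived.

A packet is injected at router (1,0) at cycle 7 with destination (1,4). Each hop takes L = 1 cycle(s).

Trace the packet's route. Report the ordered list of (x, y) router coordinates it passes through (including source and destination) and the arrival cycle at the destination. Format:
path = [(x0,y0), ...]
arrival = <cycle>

t=7: at (1,0)
t=8: at (1,1) after N
t=9: at (1,2) after N
t=10: at (1,3) after N
t=11: at (1,4) after N

path = [(1,0), (1,1), (1,2), (1,3), (1,4)]
arrival = 11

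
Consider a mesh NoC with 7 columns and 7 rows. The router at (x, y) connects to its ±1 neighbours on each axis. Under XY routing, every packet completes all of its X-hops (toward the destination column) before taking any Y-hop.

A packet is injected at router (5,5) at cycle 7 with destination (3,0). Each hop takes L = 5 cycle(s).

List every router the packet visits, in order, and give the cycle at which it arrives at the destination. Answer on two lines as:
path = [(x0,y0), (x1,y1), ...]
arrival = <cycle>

src (5,5)  cyc=7
W→(4,5)  cyc=12
W→(3,5)  cyc=17
S→(3,4)  cyc=22
S→(3,3)  cyc=27
S→(3,2)  cyc=32
S→(3,1)  cyc=37
S→(3,0)  cyc=42

path = [(5,5), (4,5), (3,5), (3,4), (3,3), (3,2), (3,1), (3,0)]
arrival = 42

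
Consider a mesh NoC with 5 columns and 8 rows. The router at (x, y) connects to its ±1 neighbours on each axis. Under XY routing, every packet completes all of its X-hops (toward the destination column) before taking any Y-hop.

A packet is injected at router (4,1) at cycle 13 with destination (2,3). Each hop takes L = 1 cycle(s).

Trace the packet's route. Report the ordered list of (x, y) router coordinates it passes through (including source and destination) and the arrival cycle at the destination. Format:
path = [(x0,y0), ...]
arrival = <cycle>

path = [(4,1), (3,1), (2,1), (2,2), (2,3)]
arrival = 17

  0. router=(4,1) cycle=13 (inject)
  1. router=(3,1) cycle=14 dir=W
  2. router=(2,1) cycle=15 dir=W
  3. router=(2,2) cycle=16 dir=N
  4. router=(2,3) cycle=17 dir=N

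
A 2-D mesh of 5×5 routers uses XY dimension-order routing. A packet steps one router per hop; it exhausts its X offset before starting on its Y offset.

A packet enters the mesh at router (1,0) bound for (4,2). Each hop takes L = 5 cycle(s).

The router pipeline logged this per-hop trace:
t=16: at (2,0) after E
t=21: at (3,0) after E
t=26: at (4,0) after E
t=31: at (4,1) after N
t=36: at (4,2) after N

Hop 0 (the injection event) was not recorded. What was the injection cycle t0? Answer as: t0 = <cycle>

Hop 1 reached at cycle 16; hop k is at t0 + k·L.
Therefore t0 = 16 − L = 11.

t0 = 11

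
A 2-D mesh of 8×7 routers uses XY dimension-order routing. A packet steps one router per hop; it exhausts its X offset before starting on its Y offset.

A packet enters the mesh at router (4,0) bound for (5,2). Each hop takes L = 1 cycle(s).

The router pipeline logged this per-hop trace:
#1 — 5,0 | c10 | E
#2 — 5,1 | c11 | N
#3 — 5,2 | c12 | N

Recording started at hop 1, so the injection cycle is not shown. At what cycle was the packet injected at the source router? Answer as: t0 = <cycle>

The first recorded entry is hop 1 at cycle 10.
Therefore t0 = 10 − L = 9.

t0 = 9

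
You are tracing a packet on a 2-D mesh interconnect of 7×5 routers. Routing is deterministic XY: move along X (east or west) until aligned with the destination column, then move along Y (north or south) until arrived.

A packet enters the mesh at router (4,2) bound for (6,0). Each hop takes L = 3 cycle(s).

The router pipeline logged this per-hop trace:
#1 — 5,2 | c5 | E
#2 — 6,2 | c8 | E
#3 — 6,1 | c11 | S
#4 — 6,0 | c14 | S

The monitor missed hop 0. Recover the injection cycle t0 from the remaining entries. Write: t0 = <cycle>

The first recorded entry is hop 1 at cycle 5.
t0 = cyc[1] − L = 5 − 3 = 2.

t0 = 2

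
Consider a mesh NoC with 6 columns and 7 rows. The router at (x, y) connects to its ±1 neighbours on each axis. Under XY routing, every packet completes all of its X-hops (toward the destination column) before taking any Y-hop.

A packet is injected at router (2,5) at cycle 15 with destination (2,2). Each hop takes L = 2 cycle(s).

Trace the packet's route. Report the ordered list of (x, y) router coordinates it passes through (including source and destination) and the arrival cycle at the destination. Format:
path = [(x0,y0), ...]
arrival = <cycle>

  0. router=(2,5) cycle=15 (inject)
  1. router=(2,4) cycle=17 dir=S
  2. router=(2,3) cycle=19 dir=S
  3. router=(2,2) cycle=21 dir=S

path = [(2,5), (2,4), (2,3), (2,2)]
arrival = 21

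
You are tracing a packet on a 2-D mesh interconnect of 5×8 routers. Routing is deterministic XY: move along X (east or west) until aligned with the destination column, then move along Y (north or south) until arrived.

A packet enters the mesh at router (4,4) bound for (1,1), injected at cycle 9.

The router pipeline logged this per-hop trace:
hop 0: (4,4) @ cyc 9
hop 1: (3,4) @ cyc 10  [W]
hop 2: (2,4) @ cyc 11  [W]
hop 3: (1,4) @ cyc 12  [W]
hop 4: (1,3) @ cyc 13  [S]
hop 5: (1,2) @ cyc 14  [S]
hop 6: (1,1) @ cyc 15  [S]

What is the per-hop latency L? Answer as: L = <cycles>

L = 1

cyc[1] − cyc[0] = 10 − 9 = 1.
Each hop adds L, hence L = 1.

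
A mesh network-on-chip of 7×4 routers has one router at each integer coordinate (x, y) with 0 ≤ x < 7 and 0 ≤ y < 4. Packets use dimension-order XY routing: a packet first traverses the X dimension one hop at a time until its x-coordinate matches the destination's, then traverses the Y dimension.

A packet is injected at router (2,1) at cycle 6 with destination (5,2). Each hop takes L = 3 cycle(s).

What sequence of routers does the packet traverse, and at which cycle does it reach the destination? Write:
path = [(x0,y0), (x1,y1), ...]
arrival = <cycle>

path = [(2,1), (3,1), (4,1), (5,1), (5,2)]
arrival = 18

t=6: at (2,1)
t=9: at (3,1) after E
t=12: at (4,1) after E
t=15: at (5,1) after E
t=18: at (5,2) after N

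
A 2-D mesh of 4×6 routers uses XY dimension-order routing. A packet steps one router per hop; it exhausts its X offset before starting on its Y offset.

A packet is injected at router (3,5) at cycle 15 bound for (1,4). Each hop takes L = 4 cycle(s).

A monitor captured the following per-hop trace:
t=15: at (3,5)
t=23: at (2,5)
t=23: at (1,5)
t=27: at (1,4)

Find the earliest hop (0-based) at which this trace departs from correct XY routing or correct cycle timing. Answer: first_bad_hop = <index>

first_bad_hop = 1

  1: Δx=-1 Δy=+0 Δt=8 [BAD: Δcyc=8≠L]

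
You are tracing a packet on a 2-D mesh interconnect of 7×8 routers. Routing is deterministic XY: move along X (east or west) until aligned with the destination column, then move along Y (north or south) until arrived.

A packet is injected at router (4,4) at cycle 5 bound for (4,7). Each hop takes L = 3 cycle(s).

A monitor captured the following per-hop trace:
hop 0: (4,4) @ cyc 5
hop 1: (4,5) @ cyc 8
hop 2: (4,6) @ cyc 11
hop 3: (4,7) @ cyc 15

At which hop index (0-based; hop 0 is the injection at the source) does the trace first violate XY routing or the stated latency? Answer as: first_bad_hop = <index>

check 1→ d=(0,1) cyc+3: ok
check 2→ d=(0,1) cyc+3: ok
check 3→ d=(0,1) cyc+4: BAD: Δcyc=4≠L

first_bad_hop = 3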